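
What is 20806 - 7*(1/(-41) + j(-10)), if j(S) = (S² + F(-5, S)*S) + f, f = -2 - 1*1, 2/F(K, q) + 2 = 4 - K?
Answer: 826034/41 ≈ 20147.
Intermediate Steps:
F(K, q) = 2/(2 - K) (F(K, q) = 2/(-2 + (4 - K)) = 2/(2 - K))
f = -3 (f = -2 - 1 = -3)
j(S) = -3 + S² + 2*S/7 (j(S) = (S² + (-2/(-2 - 5))*S) - 3 = (S² + (-2/(-7))*S) - 3 = (S² + (-2*(-⅐))*S) - 3 = (S² + 2*S/7) - 3 = -3 + S² + 2*S/7)
20806 - 7*(1/(-41) + j(-10)) = 20806 - 7*(1/(-41) + (-3 + (-10)² + (2/7)*(-10))) = 20806 - 7*(-1/41 + (-3 + 100 - 20/7)) = 20806 - 7*(-1/41 + 659/7) = 20806 - 7*27012/287 = 20806 - 1*27012/41 = 20806 - 27012/41 = 826034/41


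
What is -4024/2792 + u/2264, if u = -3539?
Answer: -2373903/790136 ≈ -3.0044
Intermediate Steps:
-4024/2792 + u/2264 = -4024/2792 - 3539/2264 = -4024*1/2792 - 3539*1/2264 = -503/349 - 3539/2264 = -2373903/790136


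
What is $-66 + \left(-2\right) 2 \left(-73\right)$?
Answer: $226$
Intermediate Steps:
$-66 + \left(-2\right) 2 \left(-73\right) = -66 - -292 = -66 + 292 = 226$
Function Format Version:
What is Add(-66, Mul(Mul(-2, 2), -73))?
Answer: 226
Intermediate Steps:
Add(-66, Mul(Mul(-2, 2), -73)) = Add(-66, Mul(-4, -73)) = Add(-66, 292) = 226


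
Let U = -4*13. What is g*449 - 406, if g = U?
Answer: -23754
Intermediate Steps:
U = -52
g = -52
g*449 - 406 = -52*449 - 406 = -23348 - 406 = -23754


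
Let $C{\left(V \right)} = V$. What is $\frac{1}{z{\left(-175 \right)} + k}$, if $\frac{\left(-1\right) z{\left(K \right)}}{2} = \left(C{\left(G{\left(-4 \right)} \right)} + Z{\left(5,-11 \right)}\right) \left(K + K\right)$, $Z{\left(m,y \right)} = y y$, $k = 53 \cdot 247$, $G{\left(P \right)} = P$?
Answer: $\frac{1}{94991} \approx 1.0527 \cdot 10^{-5}$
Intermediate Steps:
$k = 13091$
$Z{\left(m,y \right)} = y^{2}$
$z{\left(K \right)} = - 468 K$ ($z{\left(K \right)} = - 2 \left(-4 + \left(-11\right)^{2}\right) \left(K + K\right) = - 2 \left(-4 + 121\right) 2 K = - 2 \cdot 117 \cdot 2 K = - 2 \cdot 234 K = - 468 K$)
$\frac{1}{z{\left(-175 \right)} + k} = \frac{1}{\left(-468\right) \left(-175\right) + 13091} = \frac{1}{81900 + 13091} = \frac{1}{94991}$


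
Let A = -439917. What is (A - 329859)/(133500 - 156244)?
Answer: 96222/2843 ≈ 33.845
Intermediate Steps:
(A - 329859)/(133500 - 156244) = (-439917 - 329859)/(133500 - 156244) = -769776/(-22744) = -769776*(-1/22744) = 96222/2843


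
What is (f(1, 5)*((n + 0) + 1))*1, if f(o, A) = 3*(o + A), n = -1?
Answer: 0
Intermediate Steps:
f(o, A) = 3*A + 3*o (f(o, A) = 3*(A + o) = 3*A + 3*o)
(f(1, 5)*((n + 0) + 1))*1 = ((3*5 + 3*1)*((-1 + 0) + 1))*1 = ((15 + 3)*(-1 + 1))*1 = (18*0)*1 = 0*1 = 0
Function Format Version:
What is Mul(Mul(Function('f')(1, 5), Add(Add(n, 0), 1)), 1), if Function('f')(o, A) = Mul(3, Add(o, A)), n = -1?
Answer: 0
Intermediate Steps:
Function('f')(o, A) = Add(Mul(3, A), Mul(3, o)) (Function('f')(o, A) = Mul(3, Add(A, o)) = Add(Mul(3, A), Mul(3, o)))
Mul(Mul(Function('f')(1, 5), Add(Add(n, 0), 1)), 1) = Mul(Mul(Add(Mul(3, 5), Mul(3, 1)), Add(Add(-1, 0), 1)), 1) = Mul(Mul(Add(15, 3), Add(-1, 1)), 1) = Mul(Mul(18, 0), 1) = Mul(0, 1) = 0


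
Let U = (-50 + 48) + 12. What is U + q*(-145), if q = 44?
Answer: -6370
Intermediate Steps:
U = 10 (U = -2 + 12 = 10)
U + q*(-145) = 10 + 44*(-145) = 10 - 6380 = -6370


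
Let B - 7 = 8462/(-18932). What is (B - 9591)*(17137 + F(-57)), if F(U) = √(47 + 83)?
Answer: -1554777888375/9466 - 90726375*√130/9466 ≈ -1.6436e+8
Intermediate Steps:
B = 62031/9466 (B = 7 + 8462/(-18932) = 7 + 8462*(-1/18932) = 7 - 4231/9466 = 62031/9466 ≈ 6.5530)
F(U) = √130
(B - 9591)*(17137 + F(-57)) = (62031/9466 - 9591)*(17137 + √130) = -90726375*(17137 + √130)/9466 = -1554777888375/9466 - 90726375*√130/9466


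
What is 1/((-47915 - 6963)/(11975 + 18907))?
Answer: -15441/27439 ≈ -0.56274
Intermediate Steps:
1/((-47915 - 6963)/(11975 + 18907)) = 1/(-54878/30882) = 1/(-54878*1/30882) = 1/(-27439/15441) = -15441/27439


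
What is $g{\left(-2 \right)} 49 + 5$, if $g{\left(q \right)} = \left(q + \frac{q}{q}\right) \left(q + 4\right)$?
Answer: $-93$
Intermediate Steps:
$g{\left(q \right)} = \left(1 + q\right) \left(4 + q\right)$ ($g{\left(q \right)} = \left(q + 1\right) \left(4 + q\right) = \left(1 + q\right) \left(4 + q\right)$)
$g{\left(-2 \right)} 49 + 5 = \left(4 + \left(-2\right)^{2} + 5 \left(-2\right)\right) 49 + 5 = \left(4 + 4 - 10\right) 49 + 5 = \left(-2\right) 49 + 5 = -98 + 5 = -93$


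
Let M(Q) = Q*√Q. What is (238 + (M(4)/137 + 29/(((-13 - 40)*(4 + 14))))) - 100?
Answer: 18039983/130698 ≈ 138.03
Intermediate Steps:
M(Q) = Q^(3/2)
(238 + (M(4)/137 + 29/(((-13 - 40)*(4 + 14))))) - 100 = (238 + (4^(3/2)/137 + 29/(((-13 - 40)*(4 + 14))))) - 100 = (238 + (8*(1/137) + 29/((-53*18)))) - 100 = (238 + (8/137 + 29/(-954))) - 100 = (238 + (8/137 + 29*(-1/954))) - 100 = (238 + (8/137 - 29/954)) - 100 = (238 + 3659/130698) - 100 = 31109783/130698 - 100 = 18039983/130698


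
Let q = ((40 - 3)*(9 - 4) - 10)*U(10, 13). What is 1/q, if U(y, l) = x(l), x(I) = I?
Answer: 1/2275 ≈ 0.00043956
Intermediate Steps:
U(y, l) = l
q = 2275 (q = ((40 - 3)*(9 - 4) - 10)*13 = (37*5 - 10)*13 = (185 - 10)*13 = 175*13 = 2275)
1/q = 1/2275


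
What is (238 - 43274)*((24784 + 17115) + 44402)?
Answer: -3714049836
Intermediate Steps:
(238 - 43274)*((24784 + 17115) + 44402) = -43036*(41899 + 44402) = -43036*86301 = -3714049836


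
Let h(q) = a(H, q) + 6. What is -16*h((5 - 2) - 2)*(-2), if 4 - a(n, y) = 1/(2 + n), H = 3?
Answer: 1568/5 ≈ 313.60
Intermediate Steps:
a(n, y) = 4 - 1/(2 + n)
h(q) = 49/5 (h(q) = (7 + 4*3)/(2 + 3) + 6 = (7 + 12)/5 + 6 = (⅕)*19 + 6 = 19/5 + 6 = 49/5)
-16*h((5 - 2) - 2)*(-2) = -16*49/5*(-2) = -784/5*(-2) = 1568/5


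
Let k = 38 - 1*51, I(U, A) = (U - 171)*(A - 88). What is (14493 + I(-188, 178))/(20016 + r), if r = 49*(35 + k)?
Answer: -17817/21094 ≈ -0.84465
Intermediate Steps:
I(U, A) = (-171 + U)*(-88 + A)
k = -13 (k = 38 - 51 = -13)
r = 1078 (r = 49*(35 - 13) = 49*22 = 1078)
(14493 + I(-188, 178))/(20016 + r) = (14493 + (15048 - 171*178 - 88*(-188) + 178*(-188)))/(20016 + 1078) = (14493 + (15048 - 30438 + 16544 - 33464))/21094 = (14493 - 32310)*(1/21094) = -17817*1/21094 = -17817/21094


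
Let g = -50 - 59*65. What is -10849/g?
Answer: 10849/3885 ≈ 2.7925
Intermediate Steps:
g = -3885 (g = -50 - 3835 = -3885)
-10849/g = -10849/(-3885) = -10849*(-1/3885) = 10849/3885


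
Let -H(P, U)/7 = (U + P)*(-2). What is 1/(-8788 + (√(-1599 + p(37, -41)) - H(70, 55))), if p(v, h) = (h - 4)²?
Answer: -5269/55524509 - √426/111049018 ≈ -9.5081e-5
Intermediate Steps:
p(v, h) = (-4 + h)²
H(P, U) = 14*P + 14*U (H(P, U) = -7*(U + P)*(-2) = -7*(P + U)*(-2) = -7*(-2*P - 2*U) = 14*P + 14*U)
1/(-8788 + (√(-1599 + p(37, -41)) - H(70, 55))) = 1/(-8788 + (√(-1599 + (-4 - 41)²) - (14*70 + 14*55))) = 1/(-8788 + (√(-1599 + (-45)²) - (980 + 770))) = 1/(-8788 + (√(-1599 + 2025) - 1*1750)) = 1/(-8788 + (√426 - 1750)) = 1/(-8788 + (-1750 + √426)) = 1/(-10538 + √426)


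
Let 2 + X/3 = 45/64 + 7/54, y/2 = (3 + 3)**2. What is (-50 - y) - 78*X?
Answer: 14509/96 ≈ 151.14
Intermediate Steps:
y = 72 (y = 2*(3 + 3)**2 = 2*6**2 = 2*36 = 72)
X = -2017/576 (X = -6 + 3*(45/64 + 7/54) = -6 + 3*(1439/1728) = -6 + 1439/576 = -2017/576 ≈ -3.5017)
(-50 - y) - 78*X = (-50 - 1*72) - 78*(-2017/576) = (-50 - 72) + 26221/96 = -122 + 26221/96 = 14509/96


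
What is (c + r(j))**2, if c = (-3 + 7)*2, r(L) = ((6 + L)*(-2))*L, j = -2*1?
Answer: 576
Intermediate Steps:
j = -2
r(L) = L*(-12 - 2*L) (r(L) = (-12 - 2*L)*L = L*(-12 - 2*L))
c = 8 (c = 4*2 = 8)
(c + r(j))**2 = (8 - 2*(-2)*(6 - 2))**2 = (8 - 2*(-2)*4)**2 = (8 + 16)**2 = 24**2 = 576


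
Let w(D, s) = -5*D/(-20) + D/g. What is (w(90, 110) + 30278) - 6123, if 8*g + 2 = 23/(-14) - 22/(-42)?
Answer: 6274025/262 ≈ 23947.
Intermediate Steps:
g = -131/336 (g = -1/4 + (23/(-14) - 22/(-42))/8 = -1/4 + (23*(-1/14) - 22*(-1/42))/8 = -1/4 + (-23/14 + 11/21)/8 = -1/4 + (1/8)*(-47/42) = -1/4 - 47/336 = -131/336 ≈ -0.38988)
w(D, s) = -1213*D/524 (w(D, s) = -5*D/(-20) + D/(-131/336) = -5*D*(-1/20) + D*(-336/131) = D/4 - 336*D/131 = -1213*D/524)
(w(90, 110) + 30278) - 6123 = (-1213/524*90 + 30278) - 6123 = (-54585/262 + 30278) - 6123 = 7878251/262 - 6123 = 6274025/262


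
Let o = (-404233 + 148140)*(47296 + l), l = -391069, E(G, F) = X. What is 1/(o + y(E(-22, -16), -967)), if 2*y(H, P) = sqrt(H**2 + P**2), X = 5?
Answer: 176075717778/15501329195518952161085 - sqrt(935114)/15501329195518952161085 ≈ 1.1359e-11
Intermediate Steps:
E(G, F) = 5
y(H, P) = sqrt(H**2 + P**2)/2
o = 88037858889 (o = (-404233 + 148140)*(47296 - 391069) = -256093*(-343773) = 88037858889)
1/(o + y(E(-22, -16), -967)) = 1/(88037858889 + sqrt(5**2 + (-967)**2)/2) = 1/(88037858889 + sqrt(25 + 935089)/2) = 1/(88037858889 + sqrt(935114)/2)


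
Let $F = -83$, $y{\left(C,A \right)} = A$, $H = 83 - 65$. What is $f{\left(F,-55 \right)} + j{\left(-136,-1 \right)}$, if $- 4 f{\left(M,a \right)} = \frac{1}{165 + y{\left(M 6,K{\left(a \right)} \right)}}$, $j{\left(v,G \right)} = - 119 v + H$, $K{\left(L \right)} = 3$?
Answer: $\frac{10887743}{672} \approx 16202.0$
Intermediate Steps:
$H = 18$
$j{\left(v,G \right)} = 18 - 119 v$ ($j{\left(v,G \right)} = - 119 v + 18 = 18 - 119 v$)
$f{\left(M,a \right)} = - \frac{1}{672}$ ($f{\left(M,a \right)} = - \frac{1}{4 \left(165 + 3\right)} = - \frac{1}{4 \cdot 168} = \left(- \frac{1}{4}\right) \frac{1}{168} = - \frac{1}{672}$)
$f{\left(F,-55 \right)} + j{\left(-136,-1 \right)} = - \frac{1}{672} + \left(18 - -16184\right) = - \frac{1}{672} + \left(18 + 16184\right) = - \frac{1}{672} + 16202 = \frac{10887743}{672}$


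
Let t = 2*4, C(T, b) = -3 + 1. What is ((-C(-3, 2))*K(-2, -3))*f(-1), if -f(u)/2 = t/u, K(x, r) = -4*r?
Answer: 384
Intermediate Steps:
C(T, b) = -2
t = 8
f(u) = -16/u
((-C(-3, 2))*K(-2, -3))*f(-1) = ((-1*(-2))*(-4*(-3)))*(-16/(-1)) = (2*12)*(-16*(-1)) = 24*16 = 384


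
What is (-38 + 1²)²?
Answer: 1369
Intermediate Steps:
(-38 + 1²)² = (-38 + 1)² = (-37)² = 1369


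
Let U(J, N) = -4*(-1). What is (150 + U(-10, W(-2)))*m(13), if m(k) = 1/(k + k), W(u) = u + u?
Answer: 77/13 ≈ 5.9231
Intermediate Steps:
W(u) = 2*u
U(J, N) = 4
m(k) = 1/(2*k)
(150 + U(-10, W(-2)))*m(13) = (150 + 4)*((½)/13) = 154*((½)*(1/13)) = 154*(1/26) = 77/13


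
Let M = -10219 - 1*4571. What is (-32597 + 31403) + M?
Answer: -15984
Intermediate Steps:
M = -14790 (M = -10219 - 4571 = -14790)
(-32597 + 31403) + M = (-32597 + 31403) - 14790 = -1194 - 14790 = -15984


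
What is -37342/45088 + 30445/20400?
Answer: 477287/718590 ≈ 0.66420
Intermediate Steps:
-37342/45088 + 30445/20400 = -37342*1/45088 + 30445*(1/20400) = -18671/22544 + 6089/4080 = 477287/718590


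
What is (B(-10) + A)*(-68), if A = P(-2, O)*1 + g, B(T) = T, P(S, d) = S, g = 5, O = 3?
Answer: 476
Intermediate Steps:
A = 3 (A = -2*1 + 5 = -2 + 5 = 3)
(B(-10) + A)*(-68) = (-10 + 3)*(-68) = -7*(-68) = 476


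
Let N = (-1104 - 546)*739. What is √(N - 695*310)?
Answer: 20*I*√3587 ≈ 1197.8*I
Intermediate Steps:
N = -1219350 (N = -1650*739 = -1219350)
√(N - 695*310) = √(-1219350 - 695*310) = √(-1219350 - 215450) = √(-1434800) = 20*I*√3587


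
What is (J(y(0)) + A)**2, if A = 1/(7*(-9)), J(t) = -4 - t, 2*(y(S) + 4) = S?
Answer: 1/3969 ≈ 0.00025195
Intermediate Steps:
y(S) = -4 + S/2
A = -1/63 (A = 1/(-63) = -1/63 ≈ -0.015873)
(J(y(0)) + A)**2 = ((-4 - (-4 + (1/2)*0)) - 1/63)**2 = ((-4 - (-4 + 0)) - 1/63)**2 = ((-4 - 1*(-4)) - 1/63)**2 = ((-4 + 4) - 1/63)**2 = (0 - 1/63)**2 = (-1/63)**2 = 1/3969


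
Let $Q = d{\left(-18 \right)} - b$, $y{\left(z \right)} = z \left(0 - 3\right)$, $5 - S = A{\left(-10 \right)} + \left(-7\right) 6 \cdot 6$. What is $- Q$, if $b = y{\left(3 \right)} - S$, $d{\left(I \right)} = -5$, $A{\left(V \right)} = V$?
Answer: $-271$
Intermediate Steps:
$S = 267$ ($S = 5 - \left(-10 + \left(-7\right) 6 \cdot 6\right) = 5 - \left(-10 - 252\right) = 5 - -262 = 5 + 262 = 267$)
$y{\left(z \right)} = - 3 z$ ($y{\left(z \right)} = z \left(-3\right) = - 3 z$)
$b = -276$ ($b = \left(-3\right) 3 - 267 = -9 - 267 = -276$)
$Q = 271$ ($Q = -5 - -276 = -5 + 276 = 271$)
$- Q = \left(-1\right) 271 = -271$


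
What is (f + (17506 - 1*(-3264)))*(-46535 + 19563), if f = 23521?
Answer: -1194616852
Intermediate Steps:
(f + (17506 - 1*(-3264)))*(-46535 + 19563) = (23521 + (17506 - 1*(-3264)))*(-46535 + 19563) = (23521 + (17506 + 3264))*(-26972) = (23521 + 20770)*(-26972) = 44291*(-26972) = -1194616852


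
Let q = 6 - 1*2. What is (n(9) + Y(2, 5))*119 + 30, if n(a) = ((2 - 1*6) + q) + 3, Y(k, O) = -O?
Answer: -208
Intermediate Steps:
q = 4 (q = 6 - 2 = 4)
n(a) = 3 (n(a) = ((2 - 1*6) + 4) + 3 = ((2 - 6) + 4) + 3 = (-4 + 4) + 3 = 0 + 3 = 3)
(n(9) + Y(2, 5))*119 + 30 = (3 - 1*5)*119 + 30 = (3 - 5)*119 + 30 = -2*119 + 30 = -238 + 30 = -208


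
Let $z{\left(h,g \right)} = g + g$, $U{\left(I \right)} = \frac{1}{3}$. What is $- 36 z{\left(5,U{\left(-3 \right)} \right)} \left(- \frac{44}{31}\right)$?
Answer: $\frac{1056}{31} \approx 34.065$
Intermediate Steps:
$U{\left(I \right)} = \frac{1}{3}$
$z{\left(h,g \right)} = 2 g$
$- 36 z{\left(5,U{\left(-3 \right)} \right)} \left(- \frac{44}{31}\right) = - 36 \cdot 2 \cdot \frac{1}{3} \left(- \frac{44}{31}\right) = \left(-36\right) \frac{2}{3} \left(\left(-44\right) \frac{1}{31}\right) = \left(-24\right) \left(- \frac{44}{31}\right) = \frac{1056}{31}$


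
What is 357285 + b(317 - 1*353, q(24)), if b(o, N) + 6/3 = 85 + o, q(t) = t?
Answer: 357332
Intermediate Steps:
b(o, N) = 83 + o (b(o, N) = -2 + (85 + o) = 83 + o)
357285 + b(317 - 1*353, q(24)) = 357285 + (83 + (317 - 1*353)) = 357285 + (83 + (317 - 353)) = 357285 + (83 - 36) = 357285 + 47 = 357332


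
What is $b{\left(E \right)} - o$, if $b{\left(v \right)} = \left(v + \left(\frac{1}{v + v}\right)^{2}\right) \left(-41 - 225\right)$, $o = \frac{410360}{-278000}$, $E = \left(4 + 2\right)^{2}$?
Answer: $- \frac{86240113711}{9007200} \approx -9574.6$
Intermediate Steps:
$E = 36$ ($E = 6^{2} = 36$)
$o = - \frac{10259}{6950}$ ($o = 410360 \left(- \frac{1}{278000}\right) = - \frac{10259}{6950} \approx -1.4761$)
$b{\left(v \right)} = - 266 v - \frac{133}{2 v^{2}}$ ($b{\left(v \right)} = \left(v + \left(\frac{1}{2 v}\right)^{2}\right) \left(-266\right) = \left(v + \frac{1}{4 v^{2}}\right) \left(-266\right) = - 266 v - \frac{133}{2 v^{2}}$)
$b{\left(E \right)} - o = \left(\left(-266\right) 36 - \frac{133}{2 \cdot 1296}\right) - - \frac{10259}{6950} = \left(-9576 - \frac{133}{2592}\right) + \frac{10259}{6950} = - \frac{24821125}{2592} + \frac{10259}{6950} = - \frac{86240113711}{9007200}$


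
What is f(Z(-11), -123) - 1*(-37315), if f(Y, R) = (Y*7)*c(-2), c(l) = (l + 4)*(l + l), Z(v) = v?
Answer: 37931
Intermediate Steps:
c(l) = 2*l*(4 + l) (c(l) = (4 + l)*(2*l) = 2*l*(4 + l))
f(Y, R) = -56*Y (f(Y, R) = (Y*7)*(2*(-2)*(4 - 2)) = (7*Y)*(2*(-2)*2) = (7*Y)*(-8) = -56*Y)
f(Z(-11), -123) - 1*(-37315) = -56*(-11) - 1*(-37315) = 616 + 37315 = 37931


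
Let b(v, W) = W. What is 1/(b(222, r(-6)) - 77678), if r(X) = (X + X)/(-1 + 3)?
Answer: -1/77684 ≈ -1.2873e-5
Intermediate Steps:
r(X) = X (r(X) = (2*X)/2 = (2*X)*(½) = X)
1/(b(222, r(-6)) - 77678) = 1/(-6 - 77678) = 1/(-77684) = -1/77684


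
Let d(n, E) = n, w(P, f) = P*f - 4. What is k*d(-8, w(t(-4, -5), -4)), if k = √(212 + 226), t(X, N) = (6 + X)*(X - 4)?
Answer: -8*√438 ≈ -167.43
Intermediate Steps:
t(X, N) = (-4 + X)*(6 + X) (t(X, N) = (6 + X)*(-4 + X) = (-4 + X)*(6 + X))
w(P, f) = -4 + P*f
k = √438 ≈ 20.928
k*d(-8, w(t(-4, -5), -4)) = √438*(-8) = -8*√438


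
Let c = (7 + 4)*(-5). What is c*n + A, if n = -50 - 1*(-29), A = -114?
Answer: 1041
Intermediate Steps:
c = -55 (c = 11*(-5) = -55)
n = -21 (n = -50 + 29 = -21)
c*n + A = -55*(-21) - 114 = 1155 - 114 = 1041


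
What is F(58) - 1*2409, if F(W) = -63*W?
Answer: -6063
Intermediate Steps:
F(58) - 1*2409 = -63*58 - 1*2409 = -3654 - 2409 = -6063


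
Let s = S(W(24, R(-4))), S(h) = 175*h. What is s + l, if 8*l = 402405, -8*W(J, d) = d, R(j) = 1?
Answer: 201115/4 ≈ 50279.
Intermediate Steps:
W(J, d) = -d/8
l = 402405/8 (l = (1/8)*402405 = 402405/8 ≈ 50301.)
s = -175/8 (s = 175*(-1/8*1) = 175*(-1/8) = -175/8 ≈ -21.875)
s + l = -175/8 + 402405/8 = 201115/4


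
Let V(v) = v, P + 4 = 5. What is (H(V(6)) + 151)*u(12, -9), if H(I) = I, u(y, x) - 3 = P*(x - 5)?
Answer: -1727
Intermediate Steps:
P = 1 (P = -4 + 5 = 1)
u(y, x) = -2 + x (u(y, x) = 3 + 1*(x - 5) = 3 + 1*(-5 + x) = 3 + (-5 + x) = -2 + x)
(H(V(6)) + 151)*u(12, -9) = (6 + 151)*(-2 - 9) = 157*(-11) = -1727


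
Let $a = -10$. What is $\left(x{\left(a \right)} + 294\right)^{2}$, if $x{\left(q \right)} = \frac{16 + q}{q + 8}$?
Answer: $84681$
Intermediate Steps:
$x{\left(q \right)} = \frac{16 + q}{8 + q}$
$\left(x{\left(a \right)} + 294\right)^{2} = \left(\frac{16 - 10}{8 - 10} + 294\right)^{2} = \left(\frac{1}{-2} \cdot 6 + 294\right)^{2} = \left(\left(- \frac{1}{2}\right) 6 + 294\right)^{2} = \left(-3 + 294\right)^{2} = 291^{2} = 84681$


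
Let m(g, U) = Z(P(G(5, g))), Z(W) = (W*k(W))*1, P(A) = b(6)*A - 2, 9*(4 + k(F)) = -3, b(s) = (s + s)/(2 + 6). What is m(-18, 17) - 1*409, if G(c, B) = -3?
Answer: -2285/6 ≈ -380.83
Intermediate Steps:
b(s) = s/4 (b(s) = (2*s)/8 = (2*s)*(⅛) = s/4)
k(F) = -13/3 (k(F) = -4 + (⅑)*(-3) = -4 - ⅓ = -13/3)
P(A) = -2 + 3*A/2 (P(A) = ((¼)*6)*A - 2 = 3*A/2 - 2 = -2 + 3*A/2)
Z(W) = -13*W/3 (Z(W) = (W*(-13/3))*1 = -13*W/3*1 = -13*W/3)
m(g, U) = 169/6 (m(g, U) = -13*(-2 + (3/2)*(-3))/3 = -13*(-2 - 9/2)/3 = -13/3*(-13/2) = 169/6)
m(-18, 17) - 1*409 = 169/6 - 1*409 = 169/6 - 409 = -2285/6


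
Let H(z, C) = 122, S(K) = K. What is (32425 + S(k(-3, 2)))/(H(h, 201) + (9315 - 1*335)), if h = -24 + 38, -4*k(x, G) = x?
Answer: 129703/36408 ≈ 3.5625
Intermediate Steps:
k(x, G) = -x/4
h = 14
(32425 + S(k(-3, 2)))/(H(h, 201) + (9315 - 1*335)) = (32425 - ¼*(-3))/(122 + (9315 - 1*335)) = (32425 + ¾)/(122 + (9315 - 335)) = 129703/(4*(122 + 8980)) = (129703/4)/9102 = (129703/4)*(1/9102) = 129703/36408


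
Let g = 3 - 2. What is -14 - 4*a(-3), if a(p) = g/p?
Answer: -38/3 ≈ -12.667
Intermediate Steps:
g = 1
a(p) = 1/p
-14 - 4*a(-3) = -14 - 4/(-3) = -14 - 4*(-⅓) = -14 + 4/3 = -38/3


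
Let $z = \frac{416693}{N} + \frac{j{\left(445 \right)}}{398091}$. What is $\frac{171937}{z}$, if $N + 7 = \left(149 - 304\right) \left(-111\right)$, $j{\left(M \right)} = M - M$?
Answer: $\frac{2956972526}{416693} \approx 7096.3$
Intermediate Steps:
$j{\left(M \right)} = 0$
$N = 17198$ ($N = -7 + \left(149 - 304\right) \left(-111\right) = -7 - -17205 = -7 + 17205 = 17198$)
$z = \frac{416693}{17198}$ ($z = \frac{416693}{17198} + \frac{0}{398091} = 416693 \cdot \frac{1}{17198} + 0 \cdot \frac{1}{398091} = \frac{416693}{17198} + 0 = \frac{416693}{17198} \approx 24.229$)
$\frac{171937}{z} = \frac{171937}{\frac{416693}{17198}} = 171937 \cdot \frac{17198}{416693} = \frac{2956972526}{416693}$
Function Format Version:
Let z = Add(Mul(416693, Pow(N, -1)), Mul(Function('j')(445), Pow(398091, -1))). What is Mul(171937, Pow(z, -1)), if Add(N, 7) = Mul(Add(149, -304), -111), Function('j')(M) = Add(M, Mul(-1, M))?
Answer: Rational(2956972526, 416693) ≈ 7096.3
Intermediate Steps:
Function('j')(M) = 0
N = 17198 (N = Add(-7, Mul(Add(149, -304), -111)) = Add(-7, Mul(-155, -111)) = Add(-7, 17205) = 17198)
z = Rational(416693, 17198) (z = Add(Mul(416693, Pow(17198, -1)), Mul(0, Pow(398091, -1))) = Add(Mul(416693, Rational(1, 17198)), Mul(0, Rational(1, 398091))) = Add(Rational(416693, 17198), 0) = Rational(416693, 17198) ≈ 24.229)
Mul(171937, Pow(z, -1)) = Mul(171937, Pow(Rational(416693, 17198), -1)) = Mul(171937, Rational(17198, 416693)) = Rational(2956972526, 416693)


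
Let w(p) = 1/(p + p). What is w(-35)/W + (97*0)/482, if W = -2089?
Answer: 1/146230 ≈ 6.8385e-6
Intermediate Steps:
w(p) = 1/(2*p)
w(-35)/W + (97*0)/482 = ((½)/(-35))/(-2089) + (97*0)/482 = ((½)*(-1/35))*(-1/2089) + 0*(1/482) = -1/70*(-1/2089) + 0 = 1/146230 + 0 = 1/146230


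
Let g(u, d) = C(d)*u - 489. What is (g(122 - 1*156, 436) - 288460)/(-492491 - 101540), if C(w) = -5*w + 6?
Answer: 12649/34943 ≈ 0.36199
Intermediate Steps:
C(w) = 6 - 5*w
g(u, d) = -489 + u*(6 - 5*d) (g(u, d) = (6 - 5*d)*u - 489 = u*(6 - 5*d) - 489 = -489 + u*(6 - 5*d))
(g(122 - 1*156, 436) - 288460)/(-492491 - 101540) = ((-489 - (122 - 1*156)*(-6 + 5*436)) - 288460)/(-492491 - 101540) = ((-489 - (122 - 156)*(-6 + 2180)) - 288460)/(-594031) = ((-489 - 1*(-34)*2174) - 288460)*(-1/594031) = ((-489 + 73916) - 288460)*(-1/594031) = (73427 - 288460)*(-1/594031) = -215033*(-1/594031) = 12649/34943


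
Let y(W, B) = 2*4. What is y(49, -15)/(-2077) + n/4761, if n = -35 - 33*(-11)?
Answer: 643168/9888597 ≈ 0.065041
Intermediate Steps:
n = 328 (n = -35 + 363 = 328)
y(W, B) = 8
y(49, -15)/(-2077) + n/4761 = 8/(-2077) + 328/4761 = 8*(-1/2077) + 328*(1/4761) = -8/2077 + 328/4761 = 643168/9888597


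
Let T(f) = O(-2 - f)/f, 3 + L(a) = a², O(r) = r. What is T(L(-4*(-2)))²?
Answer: 3969/3721 ≈ 1.0666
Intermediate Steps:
L(a) = -3 + a²
T(f) = (-2 - f)/f
T(L(-4*(-2)))² = ((-2 - (-3 + (-4*(-2))²))/(-3 + (-4*(-2))²))² = ((-2 - (-3 + 8²))/(-3 + 8²))² = ((-2 - (-3 + 64))/(-3 + 64))² = ((-2 - 1*61)/61)² = ((-2 - 61)/61)² = ((1/61)*(-63))² = (-63/61)² = 3969/3721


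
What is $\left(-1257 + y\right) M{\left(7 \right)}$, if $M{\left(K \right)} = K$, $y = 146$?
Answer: $-7777$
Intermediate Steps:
$\left(-1257 + y\right) M{\left(7 \right)} = \left(-1257 + 146\right) 7 = \left(-1111\right) 7 = -7777$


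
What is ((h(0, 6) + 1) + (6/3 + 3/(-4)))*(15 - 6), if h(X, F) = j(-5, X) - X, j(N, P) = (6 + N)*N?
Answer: -99/4 ≈ -24.750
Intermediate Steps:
j(N, P) = N*(6 + N)
h(X, F) = -5 - X (h(X, F) = -5*(6 - 5) - X = -5*1 - X = -5 - X)
((h(0, 6) + 1) + (6/3 + 3/(-4)))*(15 - 6) = (((-5 - 1*0) + 1) + (6/3 + 3/(-4)))*(15 - 6) = (((-5 + 0) + 1) + (6*(⅓) + 3*(-¼)))*9 = ((-5 + 1) + (2 - ¾))*9 = (-4 + 5/4)*9 = -11/4*9 = -99/4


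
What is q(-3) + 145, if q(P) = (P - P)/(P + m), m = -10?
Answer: 145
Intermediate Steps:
q(P) = 0 (q(P) = (P - P)/(P - 10) = 0/(-10 + P) = 0)
q(-3) + 145 = 0 + 145 = 145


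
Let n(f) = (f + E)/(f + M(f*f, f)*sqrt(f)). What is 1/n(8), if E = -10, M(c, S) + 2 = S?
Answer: -4 - 6*sqrt(2) ≈ -12.485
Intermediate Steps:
M(c, S) = -2 + S
n(f) = (-10 + f)/(f + sqrt(f)*(-2 + f)) (n(f) = (f - 10)/(f + (-2 + f)*sqrt(f)) = (-10 + f)/(f + sqrt(f)*(-2 + f)))
1/n(8) = 1/((-10 + 8)/(8 + sqrt(8)*(-2 + 8))) = 1/(-2/(8 + (2*sqrt(2))*6)) = 1/(-2/(8 + 12*sqrt(2))) = -4 - 6*sqrt(2)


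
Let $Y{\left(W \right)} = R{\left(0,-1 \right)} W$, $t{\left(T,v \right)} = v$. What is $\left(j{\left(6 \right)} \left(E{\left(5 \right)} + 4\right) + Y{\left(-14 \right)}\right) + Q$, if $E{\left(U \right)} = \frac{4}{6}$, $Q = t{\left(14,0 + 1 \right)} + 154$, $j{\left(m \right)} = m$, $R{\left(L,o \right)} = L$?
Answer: $183$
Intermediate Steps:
$Y{\left(W \right)} = 0$ ($Y{\left(W \right)} = 0 W = 0$)
$Q = 155$ ($Q = \left(0 + 1\right) + 154 = 1 + 154 = 155$)
$E{\left(U \right)} = \frac{2}{3}$ ($E{\left(U \right)} = 4 \cdot \frac{1}{6} = \frac{2}{3}$)
$\left(j{\left(6 \right)} \left(E{\left(5 \right)} + 4\right) + Y{\left(-14 \right)}\right) + Q = \left(6 \left(\frac{2}{3} + 4\right) + 0\right) + 155 = \left(6 \cdot \frac{14}{3} + 0\right) + 155 = \left(28 + 0\right) + 155 = 28 + 155 = 183$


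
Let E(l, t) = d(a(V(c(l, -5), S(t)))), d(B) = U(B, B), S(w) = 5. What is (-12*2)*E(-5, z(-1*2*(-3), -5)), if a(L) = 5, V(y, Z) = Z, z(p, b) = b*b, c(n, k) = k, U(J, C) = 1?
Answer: -24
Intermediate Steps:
z(p, b) = b²
d(B) = 1
E(l, t) = 1
(-12*2)*E(-5, z(-1*2*(-3), -5)) = -12*2*1 = -24*1 = -24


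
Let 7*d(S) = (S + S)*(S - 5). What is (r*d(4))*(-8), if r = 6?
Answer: 384/7 ≈ 54.857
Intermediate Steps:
d(S) = 2*S*(-5 + S)/7 (d(S) = ((S + S)*(S - 5))/7 = ((2*S)*(-5 + S))/7 = (2*S*(-5 + S))/7 = 2*S*(-5 + S)/7)
(r*d(4))*(-8) = (6*((2/7)*4*(-5 + 4)))*(-8) = (6*((2/7)*4*(-1)))*(-8) = (6*(-8/7))*(-8) = -48/7*(-8) = 384/7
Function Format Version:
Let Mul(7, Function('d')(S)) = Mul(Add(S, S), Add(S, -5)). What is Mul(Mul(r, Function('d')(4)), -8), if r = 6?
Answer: Rational(384, 7) ≈ 54.857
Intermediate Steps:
Function('d')(S) = Mul(Rational(2, 7), S, Add(-5, S)) (Function('d')(S) = Mul(Rational(1, 7), Mul(Add(S, S), Add(S, -5))) = Mul(Rational(1, 7), Mul(Mul(2, S), Add(-5, S))) = Mul(Rational(1, 7), Mul(2, S, Add(-5, S))) = Mul(Rational(2, 7), S, Add(-5, S)))
Mul(Mul(r, Function('d')(4)), -8) = Mul(Mul(6, Mul(Rational(2, 7), 4, Add(-5, 4))), -8) = Mul(Mul(6, Mul(Rational(2, 7), 4, -1)), -8) = Mul(Mul(6, Rational(-8, 7)), -8) = Mul(Rational(-48, 7), -8) = Rational(384, 7)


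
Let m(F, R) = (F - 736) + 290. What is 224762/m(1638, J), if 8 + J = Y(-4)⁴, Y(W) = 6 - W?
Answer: 112381/596 ≈ 188.56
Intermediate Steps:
J = 9992 (J = -8 + (6 - 1*(-4))⁴ = -8 + (6 + 4)⁴ = -8 + 10⁴ = -8 + 10000 = 9992)
m(F, R) = -446 + F (m(F, R) = (-736 + F) + 290 = -446 + F)
224762/m(1638, J) = 224762/(-446 + 1638) = 224762/1192 = 224762*(1/1192) = 112381/596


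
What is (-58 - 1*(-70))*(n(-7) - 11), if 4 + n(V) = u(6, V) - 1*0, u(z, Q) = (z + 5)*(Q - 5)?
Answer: -1764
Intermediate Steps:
u(z, Q) = (-5 + Q)*(5 + z) (u(z, Q) = (5 + z)*(-5 + Q) = (-5 + Q)*(5 + z))
n(V) = -59 + 11*V (n(V) = -4 + ((-25 - 5*6 + 5*V + V*6) - 1*0) = -4 + ((-25 - 30 + 5*V + 6*V) + 0) = -4 + ((-55 + 11*V) + 0) = -4 + (-55 + 11*V) = -59 + 11*V)
(-58 - 1*(-70))*(n(-7) - 11) = (-58 - 1*(-70))*((-59 + 11*(-7)) - 11) = (-58 + 70)*((-59 - 77) - 11) = 12*(-136 - 11) = 12*(-147) = -1764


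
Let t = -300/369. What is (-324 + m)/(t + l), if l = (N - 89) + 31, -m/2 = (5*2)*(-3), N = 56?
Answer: 16236/173 ≈ 93.850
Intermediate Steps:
t = -100/123 (t = -300*1/369 = -100/123 ≈ -0.81301)
m = 60 (m = -2*5*2*(-3) = -20*(-3) = -2*(-30) = 60)
l = -2 (l = (56 - 89) + 31 = -33 + 31 = -2)
(-324 + m)/(t + l) = (-324 + 60)/(-100/123 - 2) = -264/(-346/123) = -264*(-123/346) = 16236/173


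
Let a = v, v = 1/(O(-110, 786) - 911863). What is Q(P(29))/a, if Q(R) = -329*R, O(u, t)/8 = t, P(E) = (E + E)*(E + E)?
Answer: 1002250564700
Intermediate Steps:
P(E) = 4*E² (P(E) = (2*E)*(2*E) = 4*E²)
O(u, t) = 8*t
v = -1/905575 (v = 1/(8*786 - 911863) = 1/(6288 - 911863) = 1/(-905575) = -1/905575 ≈ -1.1043e-6)
a = -1/905575 ≈ -1.1043e-6
Q(P(29))/a = (-1316*29²)/(-1/905575) = -1316*841*(-905575) = -329*3364*(-905575) = -1106756*(-905575) = 1002250564700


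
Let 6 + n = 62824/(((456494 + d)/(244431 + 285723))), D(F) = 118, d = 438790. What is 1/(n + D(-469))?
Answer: 24869/927962964 ≈ 2.6800e-5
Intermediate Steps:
n = 925028422/24869 (n = -6 + 62824/(((456494 + 438790)/(244431 + 285723))) = -6 + 62824/((895284/530154)) = -6 + 62824/((895284*(1/530154))) = -6 + 62824/(49738/29453) = -6 + 62824*(29453/49738) = -6 + 925177636/24869 = 925028422/24869 ≈ 37196.)
1/(n + D(-469)) = 1/(925028422/24869 + 118) = 1/(927962964/24869) = 24869/927962964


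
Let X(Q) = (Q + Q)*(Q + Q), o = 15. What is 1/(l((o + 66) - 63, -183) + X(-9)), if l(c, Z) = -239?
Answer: 1/85 ≈ 0.011765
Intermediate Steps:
X(Q) = 4*Q² (X(Q) = (2*Q)*(2*Q) = 4*Q²)
1/(l((o + 66) - 63, -183) + X(-9)) = 1/(-239 + 4*(-9)²) = 1/(-239 + 4*81) = 1/(-239 + 324) = 1/85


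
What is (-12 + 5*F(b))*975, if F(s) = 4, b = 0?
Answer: 7800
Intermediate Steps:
(-12 + 5*F(b))*975 = (-12 + 5*4)*975 = (-12 + 20)*975 = 8*975 = 7800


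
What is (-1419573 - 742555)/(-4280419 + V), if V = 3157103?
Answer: 540532/280829 ≈ 1.9248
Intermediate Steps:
(-1419573 - 742555)/(-4280419 + V) = (-1419573 - 742555)/(-4280419 + 3157103) = -2162128/(-1123316) = -2162128*(-1/1123316) = 540532/280829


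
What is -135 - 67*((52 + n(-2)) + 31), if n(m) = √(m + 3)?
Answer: -5763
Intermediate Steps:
n(m) = √(3 + m)
-135 - 67*((52 + n(-2)) + 31) = -135 - 67*((52 + √(3 - 2)) + 31) = -135 - 67*((52 + √1) + 31) = -135 - 67*((52 + 1) + 31) = -135 - 67*(53 + 31) = -135 - 67*84 = -135 - 5628 = -5763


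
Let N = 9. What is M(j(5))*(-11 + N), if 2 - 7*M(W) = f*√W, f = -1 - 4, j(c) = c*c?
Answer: -54/7 ≈ -7.7143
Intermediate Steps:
j(c) = c²
f = -5
M(W) = 2/7 + 5*√W/7 (M(W) = 2/7 - (-5)*√W/7 = 2/7 + 5*√W/7)
M(j(5))*(-11 + N) = (2/7 + 5*√(5²)/7)*(-11 + 9) = (2/7 + 5*√25/7)*(-2) = (2/7 + (5/7)*5)*(-2) = (2/7 + 25/7)*(-2) = (27/7)*(-2) = -54/7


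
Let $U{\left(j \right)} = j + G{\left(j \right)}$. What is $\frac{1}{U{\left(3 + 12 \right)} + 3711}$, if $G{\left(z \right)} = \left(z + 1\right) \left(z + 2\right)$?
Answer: $\frac{1}{3998} \approx 0.00025012$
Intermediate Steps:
$G{\left(z \right)} = \left(1 + z\right) \left(2 + z\right)$
$U{\left(j \right)} = 2 + j^{2} + 4 j$ ($U{\left(j \right)} = j + \left(2 + j^{2} + 3 j\right) = 2 + j^{2} + 4 j$)
$\frac{1}{U{\left(3 + 12 \right)} + 3711} = \frac{1}{\left(2 + \left(3 + 12\right)^{2} + 4 \left(3 + 12\right)\right) + 3711} = \frac{1}{\left(2 + 15^{2} + 4 \cdot 15\right) + 3711} = \frac{1}{\left(2 + 225 + 60\right) + 3711} = \frac{1}{287 + 3711} = \frac{1}{3998}$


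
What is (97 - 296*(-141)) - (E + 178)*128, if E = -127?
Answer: 35305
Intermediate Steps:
(97 - 296*(-141)) - (E + 178)*128 = (97 - 296*(-141)) - (-127 + 178)*128 = (97 + 41736) - 51*128 = 41833 - 1*6528 = 41833 - 6528 = 35305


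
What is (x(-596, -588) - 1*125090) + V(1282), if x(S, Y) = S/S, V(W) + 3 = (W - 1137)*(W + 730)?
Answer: 166648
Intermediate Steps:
V(W) = -3 + (-1137 + W)*(730 + W) (V(W) = -3 + (W - 1137)*(W + 730) = -3 + (-1137 + W)*(730 + W))
x(S, Y) = 1
(x(-596, -588) - 1*125090) + V(1282) = (1 - 1*125090) + (-830013 + 1282**2 - 407*1282) = (1 - 125090) + (-830013 + 1643524 - 521774) = -125089 + 291737 = 166648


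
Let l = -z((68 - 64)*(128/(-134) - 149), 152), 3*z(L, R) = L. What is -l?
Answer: -13396/67 ≈ -199.94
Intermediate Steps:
z(L, R) = L/3
l = 13396/67 (l = -(68 - 64)*(128/(-134) - 149)/3 = -4*(128*(-1/134) - 149)/3 = -4*(-64/67 - 149)/3 = -4*(-10047/67)/3 = -(-40188)/(3*67) = -1*(-13396/67) = 13396/67 ≈ 199.94)
-l = -1*13396/67 = -13396/67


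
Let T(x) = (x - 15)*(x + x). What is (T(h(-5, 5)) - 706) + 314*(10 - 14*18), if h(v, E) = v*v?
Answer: -76194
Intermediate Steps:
h(v, E) = v**2
T(x) = 2*x*(-15 + x) (T(x) = (-15 + x)*(2*x) = 2*x*(-15 + x))
(T(h(-5, 5)) - 706) + 314*(10 - 14*18) = (2*(-5)**2*(-15 + (-5)**2) - 706) + 314*(10 - 14*18) = (2*25*(-15 + 25) - 706) + 314*(10 - 252) = (2*25*10 - 706) + 314*(-242) = (500 - 706) - 75988 = -206 - 75988 = -76194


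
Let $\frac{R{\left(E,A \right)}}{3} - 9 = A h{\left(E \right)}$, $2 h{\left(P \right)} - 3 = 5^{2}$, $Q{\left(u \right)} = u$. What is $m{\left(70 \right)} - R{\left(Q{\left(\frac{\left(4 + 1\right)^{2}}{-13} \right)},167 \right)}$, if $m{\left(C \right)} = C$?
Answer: $-6971$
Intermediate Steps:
$h{\left(P \right)} = 14$ ($h{\left(P \right)} = \frac{3}{2} + \frac{5^{2}}{2} = \frac{3}{2} + \frac{1}{2} \cdot 25 = \frac{3}{2} + \frac{25}{2} = 14$)
$R{\left(E,A \right)} = 27 + 42 A$ ($R{\left(E,A \right)} = 27 + 3 A 14 = 27 + 3 \cdot 14 A = 27 + 42 A$)
$m{\left(70 \right)} - R{\left(Q{\left(\frac{\left(4 + 1\right)^{2}}{-13} \right)},167 \right)} = 70 - \left(27 + 42 \cdot 167\right) = 70 - \left(27 + 7014\right) = 70 - 7041 = -6971$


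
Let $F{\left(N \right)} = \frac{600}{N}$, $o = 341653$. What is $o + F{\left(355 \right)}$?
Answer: $\frac{24257483}{71} \approx 3.4165 \cdot 10^{5}$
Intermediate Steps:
$o + F{\left(355 \right)} = 341653 + \frac{600}{355} = 341653 + 600 \cdot \frac{1}{355} = 341653 + \frac{120}{71} = \frac{24257483}{71}$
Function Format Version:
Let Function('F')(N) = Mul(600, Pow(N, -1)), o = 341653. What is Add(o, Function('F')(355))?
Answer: Rational(24257483, 71) ≈ 3.4165e+5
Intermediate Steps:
Add(o, Function('F')(355)) = Add(341653, Mul(600, Pow(355, -1))) = Add(341653, Mul(600, Rational(1, 355))) = Add(341653, Rational(120, 71)) = Rational(24257483, 71)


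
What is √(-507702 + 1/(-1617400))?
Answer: I*√13281396792191374/161740 ≈ 712.53*I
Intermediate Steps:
√(-507702 + 1/(-1617400)) = √(-507702 - 1/1617400) = √(-821157214801/1617400) = I*√13281396792191374/161740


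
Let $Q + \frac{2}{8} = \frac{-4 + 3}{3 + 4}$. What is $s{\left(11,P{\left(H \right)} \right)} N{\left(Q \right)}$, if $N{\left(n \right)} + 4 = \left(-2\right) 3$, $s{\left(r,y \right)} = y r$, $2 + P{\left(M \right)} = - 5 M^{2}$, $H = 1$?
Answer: $770$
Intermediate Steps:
$P{\left(M \right)} = -2 - 5 M^{2}$
$s{\left(r,y \right)} = r y$
$Q = - \frac{11}{28}$ ($Q = - \frac{1}{4} + \frac{-4 + 3}{3 + 4} = - \frac{1}{4} - \frac{1}{7} = - \frac{11}{28} \approx -0.39286$)
$N{\left(n \right)} = -10$ ($N{\left(n \right)} = -4 - 6 = -10$)
$s{\left(11,P{\left(H \right)} \right)} N{\left(Q \right)} = 11 \left(-2 - 5 \cdot 1^{2}\right) \left(-10\right) = 11 \left(-2 - 5\right) \left(-10\right) = 11 \left(-7\right) \left(-10\right) = \left(-77\right) \left(-10\right) = 770$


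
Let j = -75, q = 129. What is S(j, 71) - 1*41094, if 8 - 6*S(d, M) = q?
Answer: -246685/6 ≈ -41114.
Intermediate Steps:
S(d, M) = -121/6 (S(d, M) = 4/3 - ⅙*129 = 4/3 - 43/2 = -121/6)
S(j, 71) - 1*41094 = -121/6 - 1*41094 = -121/6 - 41094 = -246685/6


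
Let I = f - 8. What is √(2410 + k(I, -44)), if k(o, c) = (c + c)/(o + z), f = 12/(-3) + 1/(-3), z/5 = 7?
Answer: 2*√173842/17 ≈ 49.052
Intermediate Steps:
z = 35 (z = 5*7 = 35)
f = -13/3 (f = 12*(-⅓) + 1*(-⅓) = -4 - ⅓ = -13/3 ≈ -4.3333)
I = -37/3 (I = -13/3 - 8 = -37/3 ≈ -12.333)
k(o, c) = 2*c/(35 + o) (k(o, c) = (c + c)/(o + 35) = (2*c)/(35 + o) = 2*c/(35 + o))
√(2410 + k(I, -44)) = √(2410 + 2*(-44)/(35 - 37/3)) = √(2410 + 2*(-44)/(68/3)) = √(2410 + 2*(-44)*(3/68)) = √(2410 - 66/17) = √(40904/17) = 2*√173842/17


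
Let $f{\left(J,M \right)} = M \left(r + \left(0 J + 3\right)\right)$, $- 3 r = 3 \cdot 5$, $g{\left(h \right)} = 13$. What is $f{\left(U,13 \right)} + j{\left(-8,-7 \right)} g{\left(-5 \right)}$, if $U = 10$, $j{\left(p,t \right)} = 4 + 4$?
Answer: $78$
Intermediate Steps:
$j{\left(p,t \right)} = 8$
$r = -5$ ($r = - \frac{3 \cdot 5}{3} = \left(- \frac{1}{3}\right) 15 = -5$)
$f{\left(J,M \right)} = - 2 M$ ($f{\left(J,M \right)} = M \left(-5 + \left(0 J + 3\right)\right) = M \left(-5 + \left(0 + 3\right)\right) = M \left(-5 + 3\right) = M \left(-2\right) = - 2 M$)
$f{\left(U,13 \right)} + j{\left(-8,-7 \right)} g{\left(-5 \right)} = \left(-2\right) 13 + 8 \cdot 13 = -26 + 104 = 78$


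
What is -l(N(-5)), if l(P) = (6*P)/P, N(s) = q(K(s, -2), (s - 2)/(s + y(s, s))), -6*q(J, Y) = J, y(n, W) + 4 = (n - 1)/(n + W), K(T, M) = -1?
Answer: -6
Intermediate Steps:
y(n, W) = -4 + (-1 + n)/(W + n) (y(n, W) = -4 + (n - 1)/(n + W) = -4 + (-1 + n)/(W + n))
q(J, Y) = -J/6
N(s) = 1/6 (N(s) = -1/6*(-1) = 1/6)
l(P) = 6
-l(N(-5)) = -1*6 = -6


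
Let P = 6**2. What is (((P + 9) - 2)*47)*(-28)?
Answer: -56588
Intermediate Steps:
P = 36
(((P + 9) - 2)*47)*(-28) = (((36 + 9) - 2)*47)*(-28) = ((45 - 2)*47)*(-28) = (43*47)*(-28) = 2021*(-28) = -56588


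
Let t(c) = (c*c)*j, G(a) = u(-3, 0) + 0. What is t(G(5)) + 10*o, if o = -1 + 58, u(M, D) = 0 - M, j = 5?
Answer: 615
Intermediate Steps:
u(M, D) = -M
G(a) = 3 (G(a) = -1*(-3) + 0 = 3 + 0 = 3)
t(c) = 5*c² (t(c) = (c*c)*5 = c²*5 = 5*c²)
o = 57
t(G(5)) + 10*o = 5*3² + 10*57 = 5*9 + 570 = 45 + 570 = 615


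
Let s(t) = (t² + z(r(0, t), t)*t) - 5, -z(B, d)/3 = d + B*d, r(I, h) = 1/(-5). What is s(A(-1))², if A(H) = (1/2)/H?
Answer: 11449/400 ≈ 28.622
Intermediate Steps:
r(I, h) = -⅕
z(B, d) = -3*d - 3*B*d (z(B, d) = -3*(d + B*d) = -3*d - 3*B*d)
A(H) = 1/(2*H) (A(H) = (1*(½))/H = 1/(2*H))
s(t) = -5 - 7*t²/5 (s(t) = (t² + (-3*t*(1 - ⅕))*t) - 5 = (t² + (-3*t*⅘)*t) - 5 = (t² + (-12*t/5)*t) - 5 = (t² - 12*t²/5) - 5 = -7*t²/5 - 5 = -5 - 7*t²/5)
s(A(-1))² = (-5 - 7*((½)/(-1))²/5)² = (-5 - 7*((½)*(-1))²/5)² = (-5 - 7*(-½)²/5)² = (-5 - 7/5*¼)² = (-5 - 7/20)² = (-107/20)² = 11449/400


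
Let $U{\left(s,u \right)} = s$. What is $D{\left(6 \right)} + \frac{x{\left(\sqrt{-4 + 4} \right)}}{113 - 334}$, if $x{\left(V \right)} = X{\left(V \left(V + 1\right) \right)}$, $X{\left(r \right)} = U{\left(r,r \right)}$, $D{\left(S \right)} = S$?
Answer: $6$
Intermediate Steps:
$X{\left(r \right)} = r$
$x{\left(V \right)} = V \left(1 + V\right)$ ($x{\left(V \right)} = V \left(V + 1\right) = V \left(1 + V\right)$)
$D{\left(6 \right)} + \frac{x{\left(\sqrt{-4 + 4} \right)}}{113 - 334} = 6 + \frac{\sqrt{-4 + 4} \left(1 + \sqrt{-4 + 4}\right)}{113 - 334} = 6 + \frac{\sqrt{0} \left(1 + \sqrt{0}\right)}{-221} = 6 + 0 \left(1 + 0\right) \left(- \frac{1}{221}\right) = 6 + 0 \cdot 1 \left(- \frac{1}{221}\right) = 6 + 0 \left(- \frac{1}{221}\right) = 6 + 0 = 6$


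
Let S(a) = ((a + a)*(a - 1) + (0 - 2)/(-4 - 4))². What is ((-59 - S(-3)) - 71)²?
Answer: 131997121/256 ≈ 5.1561e+5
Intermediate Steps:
S(a) = (¼ + 2*a*(-1 + a))² (S(a) = ((2*a)*(-1 + a) - 2/(-8))² = (2*a*(-1 + a) - 2*(-⅛))² = (2*a*(-1 + a) + ¼)² = (¼ + 2*a*(-1 + a))²)
((-59 - S(-3)) - 71)² = ((-59 - (1 - 8*(-3) + 8*(-3)²)²/16) - 71)² = ((-59 - (1 + 24 + 8*9)²/16) - 71)² = ((-59 - (1 + 24 + 72)²/16) - 71)² = ((-59 - 97²/16) - 71)² = ((-59 - 9409/16) - 71)² = (-10353/16 - 71)² = (-11489/16)² = 131997121/256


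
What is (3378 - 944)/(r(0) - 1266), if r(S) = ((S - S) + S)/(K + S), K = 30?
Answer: -1217/633 ≈ -1.9226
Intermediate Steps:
r(S) = S/(30 + S) (r(S) = ((S - S) + S)/(30 + S) = (0 + S)/(30 + S) = S/(30 + S))
(3378 - 944)/(r(0) - 1266) = (3378 - 944)/(0/(30 + 0) - 1266) = 2434/(0/30 - 1266) = 2434/(0*(1/30) - 1266) = 2434/(0 - 1266) = 2434/(-1266) = 2434*(-1/1266) = -1217/633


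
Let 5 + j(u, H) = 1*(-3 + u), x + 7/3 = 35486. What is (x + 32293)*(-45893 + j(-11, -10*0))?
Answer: -3111762320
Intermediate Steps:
x = 106451/3 (x = -7/3 + 35486 = 106451/3 ≈ 35484.)
j(u, H) = -8 + u (j(u, H) = -5 + 1*(-3 + u) = -5 + (-3 + u) = -8 + u)
(x + 32293)*(-45893 + j(-11, -10*0)) = (106451/3 + 32293)*(-45893 + (-8 - 11)) = 203330*(-45893 - 19)/3 = (203330/3)*(-45912) = -3111762320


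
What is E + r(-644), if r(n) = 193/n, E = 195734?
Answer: 126052503/644 ≈ 1.9573e+5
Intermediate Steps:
E + r(-644) = 195734 + 193/(-644) = 195734 + 193*(-1/644) = 195734 - 193/644 = 126052503/644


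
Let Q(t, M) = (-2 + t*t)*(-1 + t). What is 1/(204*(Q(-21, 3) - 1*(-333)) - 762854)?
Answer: -1/2665154 ≈ -3.7521e-7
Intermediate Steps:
Q(t, M) = (-1 + t)*(-2 + t²) (Q(t, M) = (-2 + t²)*(-1 + t) = (-1 + t)*(-2 + t²))
1/(204*(Q(-21, 3) - 1*(-333)) - 762854) = 1/(204*((2 + (-21)³ - 1*(-21)² - 2*(-21)) - 1*(-333)) - 762854) = 1/(204*((2 - 9261 - 1*441 + 42) + 333) - 762854) = 1/(204*((2 - 9261 - 441 + 42) + 333) - 762854) = 1/(204*(-9658 + 333) - 762854) = 1/(204*(-9325) - 762854) = 1/(-1902300 - 762854) = 1/(-2665154) = -1/2665154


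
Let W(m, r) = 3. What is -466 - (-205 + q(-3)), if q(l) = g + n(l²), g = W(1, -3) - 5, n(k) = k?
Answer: -268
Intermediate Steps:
g = -2 (g = 3 - 5 = -2)
q(l) = -2 + l²
-466 - (-205 + q(-3)) = -466 - (-205 + (-2 + (-3)²)) = -466 - (-205 + (-2 + 9)) = -466 - (-205 + 7) = -466 - 1*(-198) = -466 + 198 = -268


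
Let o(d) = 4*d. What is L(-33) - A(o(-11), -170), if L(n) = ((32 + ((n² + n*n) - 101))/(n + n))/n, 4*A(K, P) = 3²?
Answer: -1861/1452 ≈ -1.2817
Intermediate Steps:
A(K, P) = 9/4 (A(K, P) = (¼)*3² = (¼)*9 = 9/4)
L(n) = (-69 + 2*n²)/(2*n²) (L(n) = ((32 + ((n² + n²) - 101))/((2*n)))/n = ((32 + (2*n² - 101))*(1/(2*n)))/n = ((32 + (-101 + 2*n²))*(1/(2*n)))/n = ((-69 + 2*n²)*(1/(2*n)))/n = ((-69 + 2*n²)/(2*n))/n = (-69 + 2*n²)/(2*n²))
L(-33) - A(o(-11), -170) = (1 - 69/2/(-33)²) - 1*9/4 = (1 - 69/2*1/1089) - 9/4 = (1 - 23/726) - 9/4 = 703/726 - 9/4 = -1861/1452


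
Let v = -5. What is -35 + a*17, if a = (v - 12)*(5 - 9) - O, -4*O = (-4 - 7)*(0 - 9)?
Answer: 6167/4 ≈ 1541.8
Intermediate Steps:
O = -99/4 (O = -(-4 - 7)*(0 - 9)/4 = -(-11)*(-9)/4 = -¼*99 = -99/4 ≈ -24.750)
a = 371/4 (a = (-5 - 12)*(5 - 9) - 1*(-99/4) = -17*(-4) + 99/4 = 68 + 99/4 = 371/4 ≈ 92.750)
-35 + a*17 = -35 + (371/4)*17 = -35 + 6307/4 = 6167/4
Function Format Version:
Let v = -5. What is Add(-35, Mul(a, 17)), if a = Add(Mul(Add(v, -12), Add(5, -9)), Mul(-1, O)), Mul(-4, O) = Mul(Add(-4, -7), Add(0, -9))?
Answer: Rational(6167, 4) ≈ 1541.8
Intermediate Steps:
O = Rational(-99, 4) (O = Mul(Rational(-1, 4), Mul(Add(-4, -7), Add(0, -9))) = Mul(Rational(-1, 4), Mul(-11, -9)) = Mul(Rational(-1, 4), 99) = Rational(-99, 4) ≈ -24.750)
a = Rational(371, 4) (a = Add(Mul(Add(-5, -12), Add(5, -9)), Mul(-1, Rational(-99, 4))) = Add(Mul(-17, -4), Rational(99, 4)) = Add(68, Rational(99, 4)) = Rational(371, 4) ≈ 92.750)
Add(-35, Mul(a, 17)) = Add(-35, Mul(Rational(371, 4), 17)) = Add(-35, Rational(6307, 4)) = Rational(6167, 4)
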